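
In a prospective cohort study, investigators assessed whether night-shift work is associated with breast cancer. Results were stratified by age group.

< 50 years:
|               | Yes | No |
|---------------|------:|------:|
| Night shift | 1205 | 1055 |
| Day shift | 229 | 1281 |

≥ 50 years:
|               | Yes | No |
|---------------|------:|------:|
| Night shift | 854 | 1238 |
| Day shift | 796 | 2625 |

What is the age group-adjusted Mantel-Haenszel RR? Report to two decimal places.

RR_MH = Σ(aᵢ·n₀ᵢ/nᵢ) / Σ(cᵢ·n₁ᵢ/nᵢ), with n₁ᵢ = aᵢ+bᵢ (exposed), n₀ᵢ = cᵢ+dᵢ (unexposed), nᵢ = n₁ᵢ+n₀ᵢ.
Stratum 1 (< 50 years): n₁ = 2260, n₀ = 1510, n = 3770; a·n₀/n = 1205·1510/3770 = 482.6393; c·n₁/n = 229·2260/3770 = 137.2785
Stratum 2 (≥ 50 years): n₁ = 2092, n₀ = 3421, n = 5513; a·n₀/n = 854·3421/5513 = 529.9354; c·n₁/n = 796·2092/5513 = 302.0555
RR_MH = (482.6393 + 529.9354) / (137.2785 + 302.0555) = 1012.5747 / 439.3340 = 2.30479

2.30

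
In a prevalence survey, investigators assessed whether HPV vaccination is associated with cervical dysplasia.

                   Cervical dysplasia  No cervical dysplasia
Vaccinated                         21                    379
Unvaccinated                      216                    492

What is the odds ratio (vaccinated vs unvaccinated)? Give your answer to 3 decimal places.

0.126

Cells: a = 21, b = 379, c = 216, d = 492.
OR = (a·d)/(b·c) = (21 × 492) / (379 × 216) = 10332 / 81864 = 0.12621
Exposure is associated with lower odds of cervical dysplasia (OR = 0.13 < 1).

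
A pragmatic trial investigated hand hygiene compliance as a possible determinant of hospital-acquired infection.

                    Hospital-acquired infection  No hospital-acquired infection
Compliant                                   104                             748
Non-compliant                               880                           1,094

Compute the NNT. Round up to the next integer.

4

Risk in treated group = 104/852 = 0.12207; risk in control = 880/1974 = 0.44580.
Absolute risk reduction = 0.44580 − 0.12207 = 0.32373
NNT = 1 / ARR = 1 / 0.32373 = 3.089 → round up → 4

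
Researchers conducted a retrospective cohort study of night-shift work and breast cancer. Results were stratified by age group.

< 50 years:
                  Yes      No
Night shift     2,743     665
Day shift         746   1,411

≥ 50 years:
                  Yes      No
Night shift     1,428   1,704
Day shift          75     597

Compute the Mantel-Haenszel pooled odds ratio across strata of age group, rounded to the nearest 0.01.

OR_MH = Σ(aᵢdᵢ/nᵢ) / Σ(bᵢcᵢ/nᵢ), where nᵢ is the stratum total.
Stratum 1 (< 50 years): n = 5565; a·d/n = 2743·1411/5565 = 695.4848; b·c/n = 665·746/5565 = 89.1447
Stratum 2 (≥ 50 years): n = 3804; a·d/n = 1428·597/3804 = 224.1104; b·c/n = 1704·75/3804 = 33.5962
OR_MH = (695.4848 + 224.1104) / (89.1447 + 33.5962) = 919.5952 / 122.7409 = 7.49217

7.49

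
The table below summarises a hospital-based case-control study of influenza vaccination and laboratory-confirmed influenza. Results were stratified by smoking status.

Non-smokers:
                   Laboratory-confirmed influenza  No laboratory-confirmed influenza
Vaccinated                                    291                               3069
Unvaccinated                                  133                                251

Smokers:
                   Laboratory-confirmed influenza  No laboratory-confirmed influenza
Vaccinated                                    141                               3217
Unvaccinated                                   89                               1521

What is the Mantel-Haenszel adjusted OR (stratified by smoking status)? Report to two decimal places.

0.38

OR_MH = Σ(aᵢdᵢ/nᵢ) / Σ(bᵢcᵢ/nᵢ), where nᵢ is the stratum total.
Stratum 1 (Non-smokers): n = 3744; a·d/n = 291·251/3744 = 19.5088; b·c/n = 3069·133/3744 = 109.0216
Stratum 2 (Smokers): n = 4968; a·d/n = 141·1521/4968 = 43.1685; b·c/n = 3217·89/4968 = 57.6314
OR_MH = (19.5088 + 43.1685) / (109.0216 + 57.6314) = 62.6773 / 166.6531 = 0.37609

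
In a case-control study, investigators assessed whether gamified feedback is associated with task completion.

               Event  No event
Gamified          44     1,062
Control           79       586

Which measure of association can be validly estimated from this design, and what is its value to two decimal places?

Cells: a = 44, b = 1062, c = 79, d = 586.
This is a case-control study: participants were sampled on outcome status, so risks in the source population cannot be estimated directly — relative risk is not valid here. The odds ratio is the appropriate measure.
OR = (a·d)/(b·c) = (44 × 586) / (1062 × 79) = 25784 / 83898 = 0.30733

0.31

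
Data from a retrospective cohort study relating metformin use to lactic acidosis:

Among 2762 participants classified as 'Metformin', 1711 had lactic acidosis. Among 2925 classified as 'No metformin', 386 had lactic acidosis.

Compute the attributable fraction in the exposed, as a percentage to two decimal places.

From the description: a = 1711, b = 1051, c = 386, d = 2539.
Risk in exposed = 1711/2762 = 0.61948; risk in unexposed = 386/2925 = 0.13197.
RR = 0.61948/0.13197 = 4.69424
AR% = (RR − 1)/RR × 100 = (4.69424 − 1)/4.69424 × 100 = 78.6973%

78.70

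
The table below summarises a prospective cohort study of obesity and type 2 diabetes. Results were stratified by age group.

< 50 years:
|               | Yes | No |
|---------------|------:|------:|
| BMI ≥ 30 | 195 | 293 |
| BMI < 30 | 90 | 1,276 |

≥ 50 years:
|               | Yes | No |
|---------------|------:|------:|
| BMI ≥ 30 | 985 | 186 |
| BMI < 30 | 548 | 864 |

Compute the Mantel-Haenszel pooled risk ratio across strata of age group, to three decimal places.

RR_MH = Σ(aᵢ·n₀ᵢ/nᵢ) / Σ(cᵢ·n₁ᵢ/nᵢ), with n₁ᵢ = aᵢ+bᵢ (exposed), n₀ᵢ = cᵢ+dᵢ (unexposed), nᵢ = n₁ᵢ+n₀ᵢ.
Stratum 1 (< 50 years): n₁ = 488, n₀ = 1366, n = 1854; a·n₀/n = 195·1366/1854 = 143.6731; c·n₁/n = 90·488/1854 = 23.6893
Stratum 2 (≥ 50 years): n₁ = 1171, n₀ = 1412, n = 2583; a·n₀/n = 985·1412/2583 = 538.4514; c·n₁/n = 548·1171/2583 = 248.4352
RR_MH = (143.6731 + 538.4514) / (23.6893 + 248.4352) = 682.1246 / 272.1245 = 2.50666

2.507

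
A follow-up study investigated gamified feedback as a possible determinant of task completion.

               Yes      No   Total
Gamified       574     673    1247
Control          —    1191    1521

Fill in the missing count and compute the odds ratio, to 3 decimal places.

3.078

The missing cell is in the unexposed row: 1521 − 1191 = 330.
So a = 574, b = 673, c = 330, d = 1191.
OR = (a·d)/(b·c) = (574 × 1191) / (673 × 330) = 683634 / 222090 = 3.07818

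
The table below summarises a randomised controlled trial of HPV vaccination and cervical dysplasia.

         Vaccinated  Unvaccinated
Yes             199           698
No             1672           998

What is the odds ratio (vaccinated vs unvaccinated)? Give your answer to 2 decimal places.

0.17

Reading the table with exposure as columns: a = 199 (Vaccinated, case), b = 1672 (Vaccinated, non-case), c = 698 (Unvaccinated, case), d = 998.
OR = (a·d)/(b·c) = (199 × 998) / (1672 × 698) = 198602 / 1167056 = 0.17017
Exposure is associated with lower odds of cervical dysplasia (OR = 0.17 < 1).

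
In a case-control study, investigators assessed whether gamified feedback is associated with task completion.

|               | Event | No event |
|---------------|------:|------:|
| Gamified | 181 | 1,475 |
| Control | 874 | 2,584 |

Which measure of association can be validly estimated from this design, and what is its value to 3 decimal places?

Cells: a = 181, b = 1475, c = 874, d = 2584.
This is a case-control study: participants were sampled on outcome status, so risks in the source population cannot be estimated directly — relative risk is not valid here. The odds ratio is the appropriate measure.
OR = (a·d)/(b·c) = (181 × 2584) / (1475 × 874) = 467704 / 1289150 = 0.36280

0.363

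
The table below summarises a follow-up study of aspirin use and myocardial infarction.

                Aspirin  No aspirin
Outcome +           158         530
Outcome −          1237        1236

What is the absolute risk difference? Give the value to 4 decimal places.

Reading the table with exposure as columns: a = 158 (Aspirin, case), b = 1237 (Aspirin, non-case), c = 530 (No aspirin, case), d = 1236.
Risk in exposed = 158/1395 = 0.113262; risk in unexposed = 530/1766 = 0.300113.
Risk difference = 0.113262 − 0.300113 = -0.186852

-0.1869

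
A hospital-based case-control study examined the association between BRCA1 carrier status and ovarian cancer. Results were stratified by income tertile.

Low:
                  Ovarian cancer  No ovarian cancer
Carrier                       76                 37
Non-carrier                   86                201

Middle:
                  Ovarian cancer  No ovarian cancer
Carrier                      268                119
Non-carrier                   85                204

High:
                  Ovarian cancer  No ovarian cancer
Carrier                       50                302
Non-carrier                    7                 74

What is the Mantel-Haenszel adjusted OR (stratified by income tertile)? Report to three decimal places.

4.590

OR_MH = Σ(aᵢdᵢ/nᵢ) / Σ(bᵢcᵢ/nᵢ), where nᵢ is the stratum total.
Stratum 1 (Low): n = 400; a·d/n = 76·201/400 = 38.1900; b·c/n = 37·86/400 = 7.9550
Stratum 2 (Middle): n = 676; a·d/n = 268·204/676 = 80.8757; b·c/n = 119·85/676 = 14.9630
Stratum 3 (High): n = 433; a·d/n = 50·74/433 = 8.5450; b·c/n = 302·7/433 = 4.8822
OR_MH = (38.1900 + 80.8757 + 8.5450) / (7.9550 + 14.9630 + 4.8822) = 127.6108 / 27.8002 = 4.59028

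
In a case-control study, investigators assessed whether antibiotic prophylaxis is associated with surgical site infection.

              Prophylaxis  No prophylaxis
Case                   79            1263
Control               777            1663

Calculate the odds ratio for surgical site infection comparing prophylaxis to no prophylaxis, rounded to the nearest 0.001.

Reading the table with exposure as columns: a = 79 (Prophylaxis, case), b = 777 (Prophylaxis, non-case), c = 1263 (No prophylaxis, case), d = 1663.
OR = (a·d)/(b·c) = (79 × 1663) / (777 × 1263) = 131377 / 981351 = 0.13387
Exposure is associated with lower odds of surgical site infection (OR = 0.13 < 1).

0.134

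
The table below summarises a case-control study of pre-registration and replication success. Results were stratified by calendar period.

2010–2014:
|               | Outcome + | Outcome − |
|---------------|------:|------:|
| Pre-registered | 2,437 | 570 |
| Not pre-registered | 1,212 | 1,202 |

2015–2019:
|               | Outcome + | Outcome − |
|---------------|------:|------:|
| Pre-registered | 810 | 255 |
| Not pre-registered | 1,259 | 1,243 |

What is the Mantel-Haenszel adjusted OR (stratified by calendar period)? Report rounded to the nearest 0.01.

OR_MH = Σ(aᵢdᵢ/nᵢ) / Σ(bᵢcᵢ/nᵢ), where nᵢ is the stratum total.
Stratum 1 (2010–2014): n = 5421; a·d/n = 2437·1202/5421 = 540.3568; b·c/n = 570·1212/5421 = 127.4377
Stratum 2 (2015–2019): n = 3567; a·d/n = 810·1243/3567 = 282.2624; b·c/n = 255·1259/3567 = 90.0042
OR_MH = (540.3568 + 282.2624) / (127.4377 + 90.0042) = 822.6192 / 217.4419 = 3.78317

3.78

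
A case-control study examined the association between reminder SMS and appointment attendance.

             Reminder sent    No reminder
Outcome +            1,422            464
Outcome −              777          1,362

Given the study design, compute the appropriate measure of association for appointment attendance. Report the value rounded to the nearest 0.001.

Reading the table with exposure as columns: a = 1422 (Reminder sent, case), b = 777 (Reminder sent, non-case), c = 464 (No reminder, case), d = 1362.
This is a case-control study: participants were sampled on outcome status, so risks in the source population cannot be estimated directly — relative risk is not valid here. The odds ratio is the appropriate measure.
OR = (a·d)/(b·c) = (1422 × 1362) / (777 × 464) = 1936764 / 360528 = 5.37202

5.372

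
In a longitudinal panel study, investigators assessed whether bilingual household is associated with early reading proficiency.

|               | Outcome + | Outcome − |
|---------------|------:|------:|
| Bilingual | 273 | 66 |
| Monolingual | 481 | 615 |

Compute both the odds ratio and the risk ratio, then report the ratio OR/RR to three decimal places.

Cells: a = 273, b = 66, c = 481, d = 615.
OR = (273·615)/(66·481) = 167895/31746 = 5.28870
Risk in exposed = 273/339 = 0.80531; risk in unexposed = 481/1096 = 0.43887; RR = 1.83497
OR/RR = 5.28870 / 1.83497 = 2.88217
The outcome is not rare, so the OR lies further from 1 than the RR.

2.882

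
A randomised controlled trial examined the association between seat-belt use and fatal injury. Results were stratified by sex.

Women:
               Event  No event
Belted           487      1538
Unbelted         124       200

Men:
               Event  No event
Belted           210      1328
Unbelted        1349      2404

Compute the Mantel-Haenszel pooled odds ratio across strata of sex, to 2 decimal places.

0.33

OR_MH = Σ(aᵢdᵢ/nᵢ) / Σ(bᵢcᵢ/nᵢ), where nᵢ is the stratum total.
Stratum 1 (Women): n = 2349; a·d/n = 487·200/2349 = 41.4645; b·c/n = 1538·124/2349 = 81.1886
Stratum 2 (Men): n = 5291; a·d/n = 210·2404/5291 = 95.4149; b·c/n = 1328·1349/5291 = 338.5885
OR_MH = (41.4645 + 95.4149) / (81.1886 + 338.5885) = 136.8793 / 419.7771 = 0.32608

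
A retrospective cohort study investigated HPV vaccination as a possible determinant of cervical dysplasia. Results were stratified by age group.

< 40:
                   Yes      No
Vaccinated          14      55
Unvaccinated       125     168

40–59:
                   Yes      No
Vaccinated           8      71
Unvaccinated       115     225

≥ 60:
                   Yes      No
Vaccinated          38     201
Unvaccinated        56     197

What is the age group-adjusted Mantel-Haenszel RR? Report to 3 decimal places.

0.514

RR_MH = Σ(aᵢ·n₀ᵢ/nᵢ) / Σ(cᵢ·n₁ᵢ/nᵢ), with n₁ᵢ = aᵢ+bᵢ (exposed), n₀ᵢ = cᵢ+dᵢ (unexposed), nᵢ = n₁ᵢ+n₀ᵢ.
Stratum 1 (< 40): n₁ = 69, n₀ = 293, n = 362; a·n₀/n = 14·293/362 = 11.3315; c·n₁/n = 125·69/362 = 23.8260
Stratum 2 (40–59): n₁ = 79, n₀ = 340, n = 419; a·n₀/n = 8·340/419 = 6.4916; c·n₁/n = 115·79/419 = 21.6826
Stratum 3 (≥ 60): n₁ = 239, n₀ = 253, n = 492; a·n₀/n = 38·253/492 = 19.5407; c·n₁/n = 56·239/492 = 27.2033
RR_MH = (11.3315 + 6.4916 + 19.5407) / (23.8260 + 21.6826 + 27.2033) = 37.3638 / 72.7118 = 0.51386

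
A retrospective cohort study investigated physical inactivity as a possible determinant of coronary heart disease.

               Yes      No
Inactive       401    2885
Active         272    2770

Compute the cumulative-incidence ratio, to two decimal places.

Cells: a = 401, b = 2885, c = 272, d = 2770.
Risk in exposed = 401/3286 = 0.12203; risk in unexposed = 272/3042 = 0.08941.
RR = 0.12203 / 0.08941 = 1.36479
The risk among the exposed is 1.36 times that among the unexposed.

1.36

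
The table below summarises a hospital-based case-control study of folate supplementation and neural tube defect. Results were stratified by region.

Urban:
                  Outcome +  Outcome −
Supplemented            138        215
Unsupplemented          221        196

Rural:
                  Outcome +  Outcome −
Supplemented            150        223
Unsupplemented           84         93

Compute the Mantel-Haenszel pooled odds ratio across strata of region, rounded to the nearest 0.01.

0.63

OR_MH = Σ(aᵢdᵢ/nᵢ) / Σ(bᵢcᵢ/nᵢ), where nᵢ is the stratum total.
Stratum 1 (Urban): n = 770; a·d/n = 138·196/770 = 35.1273; b·c/n = 215·221/770 = 61.7078
Stratum 2 (Rural): n = 550; a·d/n = 150·93/550 = 25.3636; b·c/n = 223·84/550 = 34.0582
OR_MH = (35.1273 + 25.3636) / (61.7078 + 34.0582) = 60.4909 / 95.7660 = 0.63165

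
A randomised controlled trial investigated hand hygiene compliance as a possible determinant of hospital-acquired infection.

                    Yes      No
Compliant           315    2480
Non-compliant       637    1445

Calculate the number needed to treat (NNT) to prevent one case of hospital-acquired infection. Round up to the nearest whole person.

Risk in treated group = 315/2795 = 0.11270; risk in control = 637/2082 = 0.30596.
Absolute risk reduction = 0.30596 − 0.11270 = 0.19325
NNT = 1 / ARR = 1 / 0.19325 = 5.175 → round up → 6

6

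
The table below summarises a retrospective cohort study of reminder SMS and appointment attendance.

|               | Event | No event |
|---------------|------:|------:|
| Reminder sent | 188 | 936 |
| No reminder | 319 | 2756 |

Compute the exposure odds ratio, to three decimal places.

1.735

Cells: a = 188, b = 936, c = 319, d = 2756.
OR = (a·d)/(b·c) = (188 × 2756) / (936 × 319) = 518128 / 298584 = 1.73528
The odds of appointment attendance are about 1.74 times as high in the reminder sent group.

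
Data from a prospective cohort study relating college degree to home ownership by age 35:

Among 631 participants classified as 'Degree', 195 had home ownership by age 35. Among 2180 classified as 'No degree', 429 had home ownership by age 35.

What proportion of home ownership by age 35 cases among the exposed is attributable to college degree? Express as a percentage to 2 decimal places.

36.32

From the description: a = 195, b = 436, c = 429, d = 1751.
Risk in exposed = 195/631 = 0.30903; risk in unexposed = 429/2180 = 0.19679.
RR = 0.30903/0.19679 = 1.57038
AR% = (RR − 1)/RR × 100 = (1.57038 − 1)/1.57038 × 100 = 36.3211%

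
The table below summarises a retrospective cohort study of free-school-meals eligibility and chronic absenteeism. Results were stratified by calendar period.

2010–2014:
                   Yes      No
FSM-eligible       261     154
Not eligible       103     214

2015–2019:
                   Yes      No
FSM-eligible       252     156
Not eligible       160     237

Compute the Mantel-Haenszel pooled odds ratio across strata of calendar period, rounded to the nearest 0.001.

OR_MH = Σ(aᵢdᵢ/nᵢ) / Σ(bᵢcᵢ/nᵢ), where nᵢ is the stratum total.
Stratum 1 (2010–2014): n = 732; a·d/n = 261·214/732 = 76.3033; b·c/n = 154·103/732 = 21.6694
Stratum 2 (2015–2019): n = 805; a·d/n = 252·237/805 = 74.1913; b·c/n = 156·160/805 = 31.0062
OR_MH = (76.3033 + 74.1913) / (21.6694 + 31.0062) = 150.4946 / 52.6756 = 2.85701

2.857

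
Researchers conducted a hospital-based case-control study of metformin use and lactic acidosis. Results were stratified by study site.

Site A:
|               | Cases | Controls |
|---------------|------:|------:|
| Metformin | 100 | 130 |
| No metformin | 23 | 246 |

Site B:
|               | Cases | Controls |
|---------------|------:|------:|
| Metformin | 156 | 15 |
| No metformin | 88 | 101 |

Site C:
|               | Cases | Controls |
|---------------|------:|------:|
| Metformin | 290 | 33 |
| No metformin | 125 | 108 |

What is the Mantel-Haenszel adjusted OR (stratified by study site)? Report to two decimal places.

OR_MH = Σ(aᵢdᵢ/nᵢ) / Σ(bᵢcᵢ/nᵢ), where nᵢ is the stratum total.
Stratum 1 (Site A): n = 499; a·d/n = 100·246/499 = 49.2986; b·c/n = 130·23/499 = 5.9920
Stratum 2 (Site B): n = 360; a·d/n = 156·101/360 = 43.7667; b·c/n = 15·88/360 = 3.6667
Stratum 3 (Site C): n = 556; a·d/n = 290·108/556 = 56.3309; b·c/n = 33·125/556 = 7.4191
OR_MH = (49.2986 + 43.7667 + 56.3309) / (5.9920 + 3.6667 + 7.4191) = 149.3962 / 17.0777 = 8.74802

8.75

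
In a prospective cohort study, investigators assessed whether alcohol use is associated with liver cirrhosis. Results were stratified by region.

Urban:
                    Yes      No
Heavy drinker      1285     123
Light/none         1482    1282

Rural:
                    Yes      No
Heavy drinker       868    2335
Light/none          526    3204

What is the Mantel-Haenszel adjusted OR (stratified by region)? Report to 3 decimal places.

OR_MH = Σ(aᵢdᵢ/nᵢ) / Σ(bᵢcᵢ/nᵢ), where nᵢ is the stratum total.
Stratum 1 (Urban): n = 4172; a·d/n = 1285·1282/4172 = 394.8634; b·c/n = 123·1482/4172 = 43.6927
Stratum 2 (Rural): n = 6933; a·d/n = 868·3204/6933 = 401.1354; b·c/n = 2335·526/6933 = 177.1542
OR_MH = (394.8634 + 401.1354) / (43.6927 + 177.1542) = 795.9988 / 220.8469 = 3.60430

3.604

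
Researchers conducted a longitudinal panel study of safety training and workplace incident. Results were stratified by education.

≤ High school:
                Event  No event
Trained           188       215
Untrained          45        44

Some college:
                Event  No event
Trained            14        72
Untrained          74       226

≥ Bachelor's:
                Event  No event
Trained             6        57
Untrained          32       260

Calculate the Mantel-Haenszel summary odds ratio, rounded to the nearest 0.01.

0.76

OR_MH = Σ(aᵢdᵢ/nᵢ) / Σ(bᵢcᵢ/nᵢ), where nᵢ is the stratum total.
Stratum 1 (≤ High school): n = 492; a·d/n = 188·44/492 = 16.8130; b·c/n = 215·45/492 = 19.6646
Stratum 2 (Some college): n = 386; a·d/n = 14·226/386 = 8.1969; b·c/n = 72·74/386 = 13.8031
Stratum 3 (≥ Bachelor's): n = 355; a·d/n = 6·260/355 = 4.3944; b·c/n = 57·32/355 = 5.1380
OR_MH = (16.8130 + 8.1969 + 4.3944) / (19.6646 + 13.8031 + 5.1380) = 29.4043 / 38.6058 = 0.76165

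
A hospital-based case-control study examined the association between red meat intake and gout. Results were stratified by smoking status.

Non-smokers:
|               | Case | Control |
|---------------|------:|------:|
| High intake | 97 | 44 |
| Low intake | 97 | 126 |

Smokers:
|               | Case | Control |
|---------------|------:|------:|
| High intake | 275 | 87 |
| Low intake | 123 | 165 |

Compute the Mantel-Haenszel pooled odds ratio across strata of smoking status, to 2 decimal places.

OR_MH = Σ(aᵢdᵢ/nᵢ) / Σ(bᵢcᵢ/nᵢ), where nᵢ is the stratum total.
Stratum 1 (Non-smokers): n = 364; a·d/n = 97·126/364 = 33.5769; b·c/n = 44·97/364 = 11.7253
Stratum 2 (Smokers): n = 650; a·d/n = 275·165/650 = 69.8077; b·c/n = 87·123/650 = 16.4631
OR_MH = (33.5769 + 69.8077) / (11.7253 + 16.4631) = 103.3846 / 28.1884 = 3.66764

3.67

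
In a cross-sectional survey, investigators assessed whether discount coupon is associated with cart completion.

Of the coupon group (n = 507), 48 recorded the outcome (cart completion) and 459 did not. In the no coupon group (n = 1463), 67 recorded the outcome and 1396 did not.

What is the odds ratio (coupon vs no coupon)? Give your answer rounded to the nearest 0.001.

2.179

From the description: a = 48, b = 459, c = 67, d = 1396.
OR = (a·d)/(b·c) = (48 × 1396) / (459 × 67) = 67008 / 30753 = 2.17891
The odds of cart completion are about 2.18 times as high in the coupon group.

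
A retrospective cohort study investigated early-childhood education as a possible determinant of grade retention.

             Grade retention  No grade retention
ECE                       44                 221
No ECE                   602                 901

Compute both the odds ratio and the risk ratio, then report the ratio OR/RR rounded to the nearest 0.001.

Cells: a = 44, b = 221, c = 602, d = 901.
OR = (44·901)/(221·602) = 39644/133042 = 0.29798
Risk in exposed = 44/265 = 0.16604; risk in unexposed = 602/1503 = 0.40053; RR = 0.41454
OR/RR = 0.29798 / 0.41454 = 0.71882
The outcome is not rare, so the OR lies further from 1 than the RR.

0.719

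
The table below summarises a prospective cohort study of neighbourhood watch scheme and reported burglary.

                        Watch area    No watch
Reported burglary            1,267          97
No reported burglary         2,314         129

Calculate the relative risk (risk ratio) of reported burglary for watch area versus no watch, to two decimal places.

Reading the table with exposure as columns: a = 1267 (Watch area, case), b = 2314 (Watch area, non-case), c = 97 (No watch, case), d = 129.
Risk in exposed = 1267/3581 = 0.35381; risk in unexposed = 97/226 = 0.42920.
RR = 0.35381 / 0.42920 = 0.82434
The risk is 18% lower among the exposed than among the unexposed.

0.82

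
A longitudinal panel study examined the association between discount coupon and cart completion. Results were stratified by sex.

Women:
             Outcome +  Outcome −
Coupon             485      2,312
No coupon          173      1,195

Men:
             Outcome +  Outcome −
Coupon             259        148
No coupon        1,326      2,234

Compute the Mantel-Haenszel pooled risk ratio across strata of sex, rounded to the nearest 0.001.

RR_MH = Σ(aᵢ·n₀ᵢ/nᵢ) / Σ(cᵢ·n₁ᵢ/nᵢ), with n₁ᵢ = aᵢ+bᵢ (exposed), n₀ᵢ = cᵢ+dᵢ (unexposed), nᵢ = n₁ᵢ+n₀ᵢ.
Stratum 1 (Women): n₁ = 2797, n₀ = 1368, n = 4165; a·n₀/n = 485·1368/4165 = 159.2989; c·n₁/n = 173·2797/4165 = 116.1779
Stratum 2 (Men): n₁ = 407, n₀ = 3560, n = 3967; a·n₀/n = 259·3560/3967 = 232.4275; c·n₁/n = 1326·407/3967 = 136.0429
RR_MH = (159.2989 + 232.4275) / (116.1779 + 136.0429) = 391.7264 / 252.2208 = 1.55311

1.553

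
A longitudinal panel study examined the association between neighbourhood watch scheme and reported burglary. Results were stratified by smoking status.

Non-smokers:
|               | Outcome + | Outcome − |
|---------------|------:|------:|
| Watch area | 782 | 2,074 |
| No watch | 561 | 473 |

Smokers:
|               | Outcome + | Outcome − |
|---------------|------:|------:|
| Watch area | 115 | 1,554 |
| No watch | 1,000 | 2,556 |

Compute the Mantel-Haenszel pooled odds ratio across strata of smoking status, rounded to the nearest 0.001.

0.254

OR_MH = Σ(aᵢdᵢ/nᵢ) / Σ(bᵢcᵢ/nᵢ), where nᵢ is the stratum total.
Stratum 1 (Non-smokers): n = 3890; a·d/n = 782·473/3890 = 95.0864; b·c/n = 2074·561/3890 = 299.1039
Stratum 2 (Smokers): n = 5225; a·d/n = 115·2556/5225 = 56.2565; b·c/n = 1554·1000/5225 = 297.4163
OR_MH = (95.0864 + 56.2565) / (299.1039 + 297.4163) = 151.3428 / 596.5201 = 0.25371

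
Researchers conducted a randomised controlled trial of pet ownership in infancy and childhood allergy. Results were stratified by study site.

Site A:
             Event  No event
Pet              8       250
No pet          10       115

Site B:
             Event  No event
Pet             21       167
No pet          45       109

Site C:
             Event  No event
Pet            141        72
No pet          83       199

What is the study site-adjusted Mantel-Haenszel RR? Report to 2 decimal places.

RR_MH = Σ(aᵢ·n₀ᵢ/nᵢ) / Σ(cᵢ·n₁ᵢ/nᵢ), with n₁ᵢ = aᵢ+bᵢ (exposed), n₀ᵢ = cᵢ+dᵢ (unexposed), nᵢ = n₁ᵢ+n₀ᵢ.
Stratum 1 (Site A): n₁ = 258, n₀ = 125, n = 383; a·n₀/n = 8·125/383 = 2.6110; c·n₁/n = 10·258/383 = 6.7363
Stratum 2 (Site B): n₁ = 188, n₀ = 154, n = 342; a·n₀/n = 21·154/342 = 9.4561; c·n₁/n = 45·188/342 = 24.7368
Stratum 3 (Site C): n₁ = 213, n₀ = 282, n = 495; a·n₀/n = 141·282/495 = 80.3273; c·n₁/n = 83·213/495 = 35.7152
RR_MH = (2.6110 + 9.4561 + 80.3273) / (6.7363 + 24.7368 + 35.7152) = 92.3944 / 67.1883 = 1.37516

1.38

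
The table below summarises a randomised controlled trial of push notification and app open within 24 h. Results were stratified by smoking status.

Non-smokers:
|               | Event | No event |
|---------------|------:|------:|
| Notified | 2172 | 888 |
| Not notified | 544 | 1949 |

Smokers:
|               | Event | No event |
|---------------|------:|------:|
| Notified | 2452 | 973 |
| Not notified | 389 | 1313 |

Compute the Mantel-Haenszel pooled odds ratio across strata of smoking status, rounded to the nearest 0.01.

8.65

OR_MH = Σ(aᵢdᵢ/nᵢ) / Σ(bᵢcᵢ/nᵢ), where nᵢ is the stratum total.
Stratum 1 (Non-smokers): n = 5553; a·d/n = 2172·1949/5553 = 762.3317; b·c/n = 888·544/5553 = 86.9930
Stratum 2 (Smokers): n = 5127; a·d/n = 2452·1313/5127 = 627.9454; b·c/n = 973·389/5127 = 73.8243
OR_MH = (762.3317 + 627.9454) / (86.9930 + 73.8243) = 1390.2771 / 160.8172 = 8.64507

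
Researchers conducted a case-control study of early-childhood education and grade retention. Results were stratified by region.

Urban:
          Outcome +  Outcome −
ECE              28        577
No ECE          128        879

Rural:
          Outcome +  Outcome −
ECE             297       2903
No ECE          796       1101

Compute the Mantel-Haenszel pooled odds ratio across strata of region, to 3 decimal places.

OR_MH = Σ(aᵢdᵢ/nᵢ) / Σ(bᵢcᵢ/nᵢ), where nᵢ is the stratum total.
Stratum 1 (Urban): n = 1612; a·d/n = 28·879/1612 = 15.2680; b·c/n = 577·128/1612 = 45.8164
Stratum 2 (Rural): n = 5097; a·d/n = 297·1101/5097 = 64.1548; b·c/n = 2903·796/5097 = 453.3624
OR_MH = (15.2680 + 64.1548) / (45.8164 + 453.3624) = 79.4228 / 499.1787 = 0.15911

0.159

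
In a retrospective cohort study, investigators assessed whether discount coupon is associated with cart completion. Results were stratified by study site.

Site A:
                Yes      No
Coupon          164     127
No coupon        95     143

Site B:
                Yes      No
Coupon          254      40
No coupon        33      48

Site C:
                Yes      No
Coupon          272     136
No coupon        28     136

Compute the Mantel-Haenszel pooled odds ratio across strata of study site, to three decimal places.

4.290

OR_MH = Σ(aᵢdᵢ/nᵢ) / Σ(bᵢcᵢ/nᵢ), where nᵢ is the stratum total.
Stratum 1 (Site A): n = 529; a·d/n = 164·143/529 = 44.3327; b·c/n = 127·95/529 = 22.8072
Stratum 2 (Site B): n = 375; a·d/n = 254·48/375 = 32.5120; b·c/n = 40·33/375 = 3.5200
Stratum 3 (Site C): n = 572; a·d/n = 272·136/572 = 64.6713; b·c/n = 136·28/572 = 6.6573
OR_MH = (44.3327 + 32.5120 + 64.6713) / (22.8072 + 3.5200 + 6.6573) = 141.5160 / 32.9845 = 4.29038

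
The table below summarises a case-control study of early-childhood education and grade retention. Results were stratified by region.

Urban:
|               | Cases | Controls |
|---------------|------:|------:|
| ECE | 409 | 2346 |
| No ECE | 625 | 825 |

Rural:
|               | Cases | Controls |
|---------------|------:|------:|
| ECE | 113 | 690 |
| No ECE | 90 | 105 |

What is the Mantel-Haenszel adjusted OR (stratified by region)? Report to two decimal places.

0.22

OR_MH = Σ(aᵢdᵢ/nᵢ) / Σ(bᵢcᵢ/nᵢ), where nᵢ is the stratum total.
Stratum 1 (Urban): n = 4205; a·d/n = 409·825/4205 = 80.2438; b·c/n = 2346·625/4205 = 348.6920
Stratum 2 (Rural): n = 998; a·d/n = 113·105/998 = 11.8888; b·c/n = 690·90/998 = 62.2244
OR_MH = (80.2438 + 11.8888) / (348.6920 + 62.2244) = 92.1325 / 410.9165 = 0.22421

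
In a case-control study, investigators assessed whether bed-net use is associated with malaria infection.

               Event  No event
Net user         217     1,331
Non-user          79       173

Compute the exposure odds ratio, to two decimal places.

Cells: a = 217, b = 1331, c = 79, d = 173.
OR = (a·d)/(b·c) = (217 × 173) / (1331 × 79) = 37541 / 105149 = 0.35703
Exposure is associated with lower odds of malaria infection (OR = 0.36 < 1).

0.36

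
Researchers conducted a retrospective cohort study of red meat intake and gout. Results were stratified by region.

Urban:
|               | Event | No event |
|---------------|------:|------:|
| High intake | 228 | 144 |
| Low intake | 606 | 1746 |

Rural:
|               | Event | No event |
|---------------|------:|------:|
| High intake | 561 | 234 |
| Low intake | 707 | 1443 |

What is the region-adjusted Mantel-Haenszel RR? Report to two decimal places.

2.22

RR_MH = Σ(aᵢ·n₀ᵢ/nᵢ) / Σ(cᵢ·n₁ᵢ/nᵢ), with n₁ᵢ = aᵢ+bᵢ (exposed), n₀ᵢ = cᵢ+dᵢ (unexposed), nᵢ = n₁ᵢ+n₀ᵢ.
Stratum 1 (Urban): n₁ = 372, n₀ = 2352, n = 2724; a·n₀/n = 228·2352/2724 = 196.8634; c·n₁/n = 606·372/2724 = 82.7577
Stratum 2 (Rural): n₁ = 795, n₀ = 2150, n = 2945; a·n₀/n = 561·2150/2945 = 409.5586; c·n₁/n = 707·795/2945 = 190.8540
RR_MH = (196.8634 + 409.5586) / (82.7577 + 190.8540) = 606.4220 / 273.6117 = 2.21636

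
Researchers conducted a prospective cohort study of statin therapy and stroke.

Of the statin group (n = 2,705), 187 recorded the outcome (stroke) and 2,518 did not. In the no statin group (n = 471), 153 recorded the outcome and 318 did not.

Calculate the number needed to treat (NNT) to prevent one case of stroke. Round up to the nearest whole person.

Risk in treated group = 187/2705 = 0.06913; risk in control = 153/471 = 0.32484.
Absolute risk reduction = 0.32484 − 0.06913 = 0.25571
NNT = 1 / ARR = 1 / 0.25571 = 3.911 → round up → 4

4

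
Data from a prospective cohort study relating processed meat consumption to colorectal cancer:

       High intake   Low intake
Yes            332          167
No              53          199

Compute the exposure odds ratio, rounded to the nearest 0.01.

Reading the table with exposure as columns: a = 332 (High intake, case), b = 53 (High intake, non-case), c = 167 (Low intake, case), d = 199.
OR = (a·d)/(b·c) = (332 × 199) / (53 × 167) = 66068 / 8851 = 7.46447
The odds of colorectal cancer are about 7.46 times as high in the high intake group.

7.46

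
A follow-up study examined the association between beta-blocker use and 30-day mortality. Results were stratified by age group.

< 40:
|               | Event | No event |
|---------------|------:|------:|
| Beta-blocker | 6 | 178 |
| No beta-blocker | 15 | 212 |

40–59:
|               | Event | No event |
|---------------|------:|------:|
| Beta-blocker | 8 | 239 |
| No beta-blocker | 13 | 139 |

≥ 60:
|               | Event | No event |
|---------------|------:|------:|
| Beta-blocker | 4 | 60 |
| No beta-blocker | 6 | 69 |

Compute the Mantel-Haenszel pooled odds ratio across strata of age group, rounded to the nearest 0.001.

0.466

OR_MH = Σ(aᵢdᵢ/nᵢ) / Σ(bᵢcᵢ/nᵢ), where nᵢ is the stratum total.
Stratum 1 (< 40): n = 411; a·d/n = 6·212/411 = 3.0949; b·c/n = 178·15/411 = 6.4964
Stratum 2 (40–59): n = 399; a·d/n = 8·139/399 = 2.7870; b·c/n = 239·13/399 = 7.7870
Stratum 3 (≥ 60): n = 139; a·d/n = 4·69/139 = 1.9856; b·c/n = 60·6/139 = 2.5899
OR_MH = (3.0949 + 2.7870 + 1.9856) / (6.4964 + 7.7870 + 2.5899) = 7.8675 / 16.8732 = 0.46627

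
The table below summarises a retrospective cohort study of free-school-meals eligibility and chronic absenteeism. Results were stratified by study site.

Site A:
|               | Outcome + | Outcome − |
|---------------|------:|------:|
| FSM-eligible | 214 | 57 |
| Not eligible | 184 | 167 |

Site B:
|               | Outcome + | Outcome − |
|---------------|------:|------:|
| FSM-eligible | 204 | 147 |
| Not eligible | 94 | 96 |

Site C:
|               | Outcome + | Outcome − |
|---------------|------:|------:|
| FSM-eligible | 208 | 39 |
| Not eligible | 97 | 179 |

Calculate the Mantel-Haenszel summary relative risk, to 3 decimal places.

1.616

RR_MH = Σ(aᵢ·n₀ᵢ/nᵢ) / Σ(cᵢ·n₁ᵢ/nᵢ), with n₁ᵢ = aᵢ+bᵢ (exposed), n₀ᵢ = cᵢ+dᵢ (unexposed), nᵢ = n₁ᵢ+n₀ᵢ.
Stratum 1 (Site A): n₁ = 271, n₀ = 351, n = 622; a·n₀/n = 214·351/622 = 120.7621; c·n₁/n = 184·271/622 = 80.1672
Stratum 2 (Site B): n₁ = 351, n₀ = 190, n = 541; a·n₀/n = 204·190/541 = 71.6451; c·n₁/n = 94·351/541 = 60.9871
Stratum 3 (Site C): n₁ = 247, n₀ = 276, n = 523; a·n₀/n = 208·276/523 = 109.7667; c·n₁/n = 97·247/523 = 45.8107
RR_MH = (120.7621 + 71.6451 + 109.7667) / (80.1672 + 60.9871 + 45.8107) = 302.1739 / 186.9650 = 1.61621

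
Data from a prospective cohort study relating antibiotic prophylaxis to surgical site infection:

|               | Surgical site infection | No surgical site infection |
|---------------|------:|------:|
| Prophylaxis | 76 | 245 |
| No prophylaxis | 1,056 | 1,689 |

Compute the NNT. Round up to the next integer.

Risk in treated group = 76/321 = 0.23676; risk in control = 1056/2745 = 0.38470.
Absolute risk reduction = 0.38470 − 0.23676 = 0.14794
NNT = 1 / ARR = 1 / 0.14794 = 6.760 → round up → 7

7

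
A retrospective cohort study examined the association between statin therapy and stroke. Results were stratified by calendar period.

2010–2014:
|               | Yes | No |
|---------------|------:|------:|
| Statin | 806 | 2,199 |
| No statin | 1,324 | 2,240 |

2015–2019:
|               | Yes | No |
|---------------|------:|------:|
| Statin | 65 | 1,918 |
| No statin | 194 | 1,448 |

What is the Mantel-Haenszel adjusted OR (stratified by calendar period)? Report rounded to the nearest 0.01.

OR_MH = Σ(aᵢdᵢ/nᵢ) / Σ(bᵢcᵢ/nᵢ), where nᵢ is the stratum total.
Stratum 1 (2010–2014): n = 6569; a·d/n = 806·2240/6569 = 274.8424; b·c/n = 2199·1324/6569 = 443.2145
Stratum 2 (2015–2019): n = 3625; a·d/n = 65·1448/3625 = 25.9641; b·c/n = 1918·194/3625 = 102.6461
OR_MH = (274.8424 + 25.9641) / (443.2145 + 102.6461) = 300.8066 / 545.8606 = 0.55107

0.55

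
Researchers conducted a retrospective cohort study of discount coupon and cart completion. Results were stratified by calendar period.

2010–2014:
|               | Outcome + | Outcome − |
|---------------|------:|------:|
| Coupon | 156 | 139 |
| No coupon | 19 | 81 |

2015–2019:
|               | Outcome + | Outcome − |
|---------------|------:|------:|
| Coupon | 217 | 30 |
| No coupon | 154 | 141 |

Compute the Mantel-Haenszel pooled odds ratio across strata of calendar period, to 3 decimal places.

OR_MH = Σ(aᵢdᵢ/nᵢ) / Σ(bᵢcᵢ/nᵢ), where nᵢ is the stratum total.
Stratum 1 (2010–2014): n = 395; a·d/n = 156·81/395 = 31.9899; b·c/n = 139·19/395 = 6.6861
Stratum 2 (2015–2019): n = 542; a·d/n = 217·141/542 = 56.4520; b·c/n = 30·154/542 = 8.5240
OR_MH = (31.9899 + 56.4520) / (6.6861 + 8.5240) = 88.4419 / 15.2101 = 5.81470

5.815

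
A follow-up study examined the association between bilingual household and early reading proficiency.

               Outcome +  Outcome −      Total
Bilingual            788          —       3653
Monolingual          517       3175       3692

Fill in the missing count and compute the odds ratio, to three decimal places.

The missing cell is in the exposed row: 3653 − 788 = 2865.
So a = 788, b = 2865, c = 517, d = 3175.
OR = (a·d)/(b·c) = (788 × 3175) / (2865 × 517) = 2501900 / 1481205 = 1.68910

1.689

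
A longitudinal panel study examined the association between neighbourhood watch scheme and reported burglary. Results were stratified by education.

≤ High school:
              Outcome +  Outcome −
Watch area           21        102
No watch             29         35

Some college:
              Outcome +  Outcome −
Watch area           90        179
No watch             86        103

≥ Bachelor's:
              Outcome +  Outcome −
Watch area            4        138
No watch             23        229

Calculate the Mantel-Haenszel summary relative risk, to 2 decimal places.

RR_MH = Σ(aᵢ·n₀ᵢ/nᵢ) / Σ(cᵢ·n₁ᵢ/nᵢ), with n₁ᵢ = aᵢ+bᵢ (exposed), n₀ᵢ = cᵢ+dᵢ (unexposed), nᵢ = n₁ᵢ+n₀ᵢ.
Stratum 1 (≤ High school): n₁ = 123, n₀ = 64, n = 187; a·n₀/n = 21·64/187 = 7.1872; c·n₁/n = 29·123/187 = 19.0749
Stratum 2 (Some college): n₁ = 269, n₀ = 189, n = 458; a·n₀/n = 90·189/458 = 37.1397; c·n₁/n = 86·269/458 = 50.5109
Stratum 3 (≥ Bachelor's): n₁ = 142, n₀ = 252, n = 394; a·n₀/n = 4·252/394 = 2.5584; c·n₁/n = 23·142/394 = 8.2893
RR_MH = (7.1872 + 37.1397 + 2.5584) / (19.0749 + 50.5109 + 8.2893) = 46.8853 / 77.8751 = 0.60206

0.60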